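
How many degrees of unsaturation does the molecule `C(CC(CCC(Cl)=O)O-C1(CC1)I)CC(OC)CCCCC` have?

Molecular formula from the SMILES: C17H30ClIO3.
DoU = (2C + 2 + N − H − X)/2 = (2·17 + 2 + 0 − 30 − 2)/2 = 4/2 = 2.
(Structurally: 1 ring(s) + 1 π bond(s) = 2.)

2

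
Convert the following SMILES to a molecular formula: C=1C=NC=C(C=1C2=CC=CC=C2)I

C11H8IN

Heavy atoms from the SMILES: 11 C, 1 I, 1 N.
Implicit hydrogens by atom environment:
  8 × C (aromatic): 1 H each → 8
  3 × C (aromatic): no H
  1 × I: no H
  1 × N (aromatic): no H
  Total hydrogens = 8.
Molecular formula: C11H8IN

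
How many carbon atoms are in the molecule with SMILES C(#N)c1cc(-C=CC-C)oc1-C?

10

The symbol for carbon appears 10 times in the SMILES. Lowercase c denotes aromatic carbon and counts toward C.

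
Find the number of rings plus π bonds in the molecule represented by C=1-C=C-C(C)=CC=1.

Molecular formula from the SMILES: C7H8.
DoU = (2C + 2 + N − H − X)/2 = (2·7 + 2 + 0 − 8 − 0)/2 = 8/2 = 4.
(Structurally: 1 ring(s) + 3 π bond(s) = 4.)

4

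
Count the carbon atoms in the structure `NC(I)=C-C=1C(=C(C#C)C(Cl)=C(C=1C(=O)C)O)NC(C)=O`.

The symbol for carbon appears 14 times in the SMILES. (Cl is a single chlorine, not C + l.)

14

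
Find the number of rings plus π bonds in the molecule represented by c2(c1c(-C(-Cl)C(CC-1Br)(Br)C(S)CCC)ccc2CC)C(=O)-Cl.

6

Molecular formula from the SMILES: C17H20Br2Cl2OS.
DoU = (2C + 2 + N − H − X)/2 = (2·17 + 2 + 0 − 20 − 4)/2 = 12/2 = 6.
(Structurally: 2 ring(s) + 4 π bond(s) = 6.)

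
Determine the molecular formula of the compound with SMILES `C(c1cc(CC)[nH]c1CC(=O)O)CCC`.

Heavy atoms from the SMILES: 12 C, 1 N, 2 O.
Implicit hydrogens by atom environment:
  5 × C: 2 H each → 10
  3 × C (aromatic): no H
  2 × C: 3 H each → 6
  1 × C (aromatic): 1 H
  1 × C: no H
  1 × N (aromatic): 1 H
  1 × O: 1 H
  1 × O: no H
  Total hydrogens = 19.
Molecular formula: C12H19NO2

C12H19NO2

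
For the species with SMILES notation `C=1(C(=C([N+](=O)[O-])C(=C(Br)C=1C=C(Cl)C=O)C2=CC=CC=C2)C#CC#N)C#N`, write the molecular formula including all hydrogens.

Heavy atoms from the SMILES: 1 Br, 19 C, 1 Cl, 3 N, 3 O.
Implicit hydrogens by atom environment:
  7 × C (aromatic): no H
  5 × C (aromatic): 1 H each → 5
  5 × C: no H
  2 × C: 1 H each → 2
  2 × N: no H
  2 × O: no H
  1 × Br: no H
  1 × Cl: no H
  1 × N (charge +1): no H
  1 × O (charge -1): no H
  Total hydrogens = 7.
Molecular formula: C19H7BrClN3O3

C19H7BrClN3O3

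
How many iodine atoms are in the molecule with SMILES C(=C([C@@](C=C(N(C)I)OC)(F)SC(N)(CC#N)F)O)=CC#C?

The symbol for iodine appears 1 time in the SMILES.

1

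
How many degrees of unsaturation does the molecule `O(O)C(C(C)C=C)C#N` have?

Molecular formula from the SMILES: C6H9NO2.
DoU = (2C + 2 + N − H − X)/2 = (2·6 + 2 + 1 − 9 − 0)/2 = 6/2 = 3.
(Structurally: 0 ring(s) + 3 π bond(s) = 3.)

3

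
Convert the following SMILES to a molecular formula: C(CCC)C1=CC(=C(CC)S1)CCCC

C14H24S

Heavy atoms from the SMILES: 14 C, 1 S.
Implicit hydrogens by atom environment:
  7 × C: 2 H each → 14
  3 × C: 3 H each → 9
  3 × C (aromatic): no H
  1 × C (aromatic): 1 H
  1 × S (aromatic): no H
  Total hydrogens = 24.
Molecular formula: C14H24S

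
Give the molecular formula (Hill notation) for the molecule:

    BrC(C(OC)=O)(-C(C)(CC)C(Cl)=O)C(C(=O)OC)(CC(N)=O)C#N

Heavy atoms from the SMILES: 1 Br, 14 C, 1 Cl, 2 N, 6 O.
Implicit hydrogens by atom environment:
  8 × C: no H
  6 × O: no H
  4 × C: 3 H each → 12
  2 × C: 2 H each → 4
  1 × Br: no H
  1 × Cl: no H
  1 × N: 2 H
  1 × N: no H
  Total hydrogens = 18.
Molecular formula: C14H18BrClN2O6

C14H18BrClN2O6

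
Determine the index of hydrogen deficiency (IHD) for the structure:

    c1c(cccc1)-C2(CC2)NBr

5

Molecular formula from the SMILES: C9H10BrN.
DoU = (2C + 2 + N − H − X)/2 = (2·9 + 2 + 1 − 10 − 1)/2 = 10/2 = 5.
(Structurally: 2 ring(s) + 3 π bond(s) = 5.)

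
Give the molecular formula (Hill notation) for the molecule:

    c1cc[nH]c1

C4H5N

Heavy atoms from the SMILES: 4 C, 1 N.
Implicit hydrogens by atom environment:
  4 × C (aromatic): 1 H each → 4
  1 × N (aromatic): 1 H
  Total hydrogens = 5.
Molecular formula: C4H5N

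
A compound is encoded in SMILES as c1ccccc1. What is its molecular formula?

C6H6

Heavy atoms from the SMILES: 6 C.
Implicit hydrogens by atom environment:
  6 × C (aromatic): 1 H each → 6
  Total hydrogens = 6.
Molecular formula: C6H6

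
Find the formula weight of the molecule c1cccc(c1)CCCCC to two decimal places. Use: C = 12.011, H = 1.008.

148.25

Molecular formula: C11H16.
M = 11×12.011 + 16×1.008 = 148.25 g/mol.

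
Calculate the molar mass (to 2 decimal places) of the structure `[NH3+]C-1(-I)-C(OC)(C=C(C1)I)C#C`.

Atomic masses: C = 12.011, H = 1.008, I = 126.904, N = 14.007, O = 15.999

Molecular formula: C8H10I2NO+.
M = 8×12.011 + 10×1.008 + 2×126.904 + 1×14.007 + 1×15.999 = 389.98 g/mol.

389.98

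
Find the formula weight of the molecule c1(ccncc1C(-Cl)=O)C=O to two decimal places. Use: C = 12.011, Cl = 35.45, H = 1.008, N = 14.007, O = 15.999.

Molecular formula: C7H4ClNO2.
M = 7×12.011 + 1×35.45 + 4×1.008 + 1×14.007 + 2×15.999 = 169.56 g/mol.

169.56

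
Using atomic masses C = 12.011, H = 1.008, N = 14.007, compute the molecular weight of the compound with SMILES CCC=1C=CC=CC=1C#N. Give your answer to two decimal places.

131.18

Molecular formula: C9H9N.
M = 9×12.011 + 9×1.008 + 1×14.007 = 131.18 g/mol.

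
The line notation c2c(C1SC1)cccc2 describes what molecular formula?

Heavy atoms from the SMILES: 8 C, 1 S.
Implicit hydrogens by atom environment:
  5 × C (aromatic): 1 H each → 5
  1 × C: 2 H
  1 × C: 1 H
  1 × C (aromatic): no H
  1 × S: no H
  Total hydrogens = 8.
Molecular formula: C8H8S

C8H8S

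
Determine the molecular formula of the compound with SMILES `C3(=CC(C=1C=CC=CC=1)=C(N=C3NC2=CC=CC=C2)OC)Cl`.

Heavy atoms from the SMILES: 18 C, 1 Cl, 2 N, 1 O.
Implicit hydrogens by atom environment:
  11 × C (aromatic): 1 H each → 11
  6 × C (aromatic): no H
  1 × C: 3 H
  1 × Cl: no H
  1 × N: 1 H
  1 × N (aromatic): no H
  1 × O: no H
  Total hydrogens = 15.
Molecular formula: C18H15ClN2O

C18H15ClN2O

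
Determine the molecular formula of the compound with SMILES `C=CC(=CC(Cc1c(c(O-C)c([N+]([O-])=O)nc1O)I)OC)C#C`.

C15H15IN2O5

Heavy atoms from the SMILES: 15 C, 1 I, 2 N, 5 O.
Implicit hydrogens by atom environment:
  5 × C (aromatic): no H
  4 × C: 1 H each → 4
  3 × O: no H
  2 × C: 3 H each → 6
  2 × C: 2 H each → 4
  2 × C: no H
  1 × I: no H
  1 × N (aromatic): no H
  1 × N (charge +1): no H
  1 × O: 1 H
  1 × O (charge -1): no H
  Total hydrogens = 15.
Molecular formula: C15H15IN2O5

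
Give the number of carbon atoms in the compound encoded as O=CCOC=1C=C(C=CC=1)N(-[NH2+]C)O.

The symbol for carbon appears 9 times in the SMILES.

9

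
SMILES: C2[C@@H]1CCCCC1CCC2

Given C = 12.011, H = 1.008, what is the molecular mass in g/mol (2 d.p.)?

Molecular formula: C10H18.
M = 10×12.011 + 18×1.008 = 138.25 g/mol.

138.25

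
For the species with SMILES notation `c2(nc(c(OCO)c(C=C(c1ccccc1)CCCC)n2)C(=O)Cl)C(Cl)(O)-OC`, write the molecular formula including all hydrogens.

C20H22Cl2N2O5

Heavy atoms from the SMILES: 20 C, 2 Cl, 2 N, 5 O.
Implicit hydrogens by atom environment:
  5 × C (aromatic): 1 H each → 5
  5 × C (aromatic): no H
  4 × C: 2 H each → 8
  3 × C: no H
  3 × O: no H
  2 × C: 3 H each → 6
  2 × Cl: no H
  2 × N (aromatic): no H
  2 × O: 1 H each → 2
  1 × C: 1 H
  Total hydrogens = 22.
Molecular formula: C20H22Cl2N2O5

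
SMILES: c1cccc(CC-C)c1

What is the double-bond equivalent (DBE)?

Molecular formula from the SMILES: C9H12.
DoU = (2C + 2 + N − H − X)/2 = (2·9 + 2 + 0 − 12 − 0)/2 = 8/2 = 4.
(Structurally: 1 ring(s) + 3 π bond(s) = 4.)

4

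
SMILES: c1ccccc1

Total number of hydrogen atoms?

6

Hydrogens are implicit in SMILES; fill each atom to its normal valence:
  6 × C (aromatic): 1 H each → 6
  Total hydrogens = 6.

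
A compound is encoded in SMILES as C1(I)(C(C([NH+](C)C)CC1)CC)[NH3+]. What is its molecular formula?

Heavy atoms from the SMILES: 9 C, 1 I, 2 N.
Implicit hydrogens by atom environment:
  3 × C: 3 H each → 9
  3 × C: 2 H each → 6
  2 × C: 1 H each → 2
  1 × C: no H
  1 × I: no H
  1 × N (charge +1): 3 H
  1 × N (charge +1): 1 H
  Total hydrogens = 21.
Net charge +2.
Molecular formula: [C9H21IN2]2+

[C9H21IN2]2+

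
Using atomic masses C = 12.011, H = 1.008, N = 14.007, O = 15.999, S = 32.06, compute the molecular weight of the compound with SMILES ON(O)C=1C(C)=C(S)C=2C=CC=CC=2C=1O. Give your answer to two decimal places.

Molecular formula: C11H11NO3S.
M = 11×12.011 + 11×1.008 + 1×14.007 + 3×15.999 + 1×32.06 = 237.27 g/mol.

237.27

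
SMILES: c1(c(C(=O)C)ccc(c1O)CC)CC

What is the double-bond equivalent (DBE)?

Molecular formula from the SMILES: C12H16O2.
DoU = (2C + 2 + N − H − X)/2 = (2·12 + 2 + 0 − 16 − 0)/2 = 10/2 = 5.
(Structurally: 1 ring(s) + 4 π bond(s) = 5.)

5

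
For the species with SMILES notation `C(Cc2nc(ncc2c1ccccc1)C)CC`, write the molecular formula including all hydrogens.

C15H18N2

Heavy atoms from the SMILES: 15 C, 2 N.
Implicit hydrogens by atom environment:
  6 × C (aromatic): 1 H each → 6
  4 × C (aromatic): no H
  3 × C: 2 H each → 6
  2 × C: 3 H each → 6
  2 × N (aromatic): no H
  Total hydrogens = 18.
Molecular formula: C15H18N2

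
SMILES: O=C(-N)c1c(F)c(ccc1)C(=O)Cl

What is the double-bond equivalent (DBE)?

6

Molecular formula from the SMILES: C8H5ClFNO2.
DoU = (2C + 2 + N − H − X)/2 = (2·8 + 2 + 1 − 5 − 2)/2 = 12/2 = 6.
(Structurally: 1 ring(s) + 5 π bond(s) = 6.)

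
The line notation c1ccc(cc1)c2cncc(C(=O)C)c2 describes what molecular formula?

Heavy atoms from the SMILES: 13 C, 1 N, 1 O.
Implicit hydrogens by atom environment:
  8 × C (aromatic): 1 H each → 8
  3 × C (aromatic): no H
  1 × C: 3 H
  1 × C: no H
  1 × N (aromatic): no H
  1 × O: no H
  Total hydrogens = 11.
Molecular formula: C13H11NO

C13H11NO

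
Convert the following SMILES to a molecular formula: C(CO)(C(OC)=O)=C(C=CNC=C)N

Heavy atoms from the SMILES: 9 C, 2 N, 3 O.
Implicit hydrogens by atom environment:
  3 × C: 1 H each → 3
  3 × C: no H
  2 × C: 2 H each → 4
  2 × O: no H
  1 × C: 3 H
  1 × N: 2 H
  1 × N: 1 H
  1 × O: 1 H
  Total hydrogens = 14.
Molecular formula: C9H14N2O3

C9H14N2O3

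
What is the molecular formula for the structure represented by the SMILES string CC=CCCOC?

Heavy atoms from the SMILES: 6 C, 1 O.
Implicit hydrogens by atom environment:
  2 × C: 3 H each → 6
  2 × C: 2 H each → 4
  2 × C: 1 H each → 2
  1 × O: no H
  Total hydrogens = 12.
Molecular formula: C6H12O

C6H12O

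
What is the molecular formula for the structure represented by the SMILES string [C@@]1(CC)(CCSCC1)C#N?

C8H13NS

Heavy atoms from the SMILES: 8 C, 1 N, 1 S.
Implicit hydrogens by atom environment:
  5 × C: 2 H each → 10
  2 × C: no H
  1 × C: 3 H
  1 × N: no H
  1 × S: no H
  Total hydrogens = 13.
Molecular formula: C8H13NS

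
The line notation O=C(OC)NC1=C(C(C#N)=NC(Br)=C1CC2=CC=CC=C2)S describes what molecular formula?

C15H12BrN3O2S

Heavy atoms from the SMILES: 1 Br, 15 C, 3 N, 2 O, 1 S.
Implicit hydrogens by atom environment:
  6 × C (aromatic): no H
  5 × C (aromatic): 1 H each → 5
  2 × C: no H
  2 × O: no H
  1 × Br: no H
  1 × C: 3 H
  1 × C: 2 H
  1 × N: 1 H
  1 × N (aromatic): no H
  1 × N: no H
  1 × S: 1 H
  Total hydrogens = 12.
Molecular formula: C15H12BrN3O2S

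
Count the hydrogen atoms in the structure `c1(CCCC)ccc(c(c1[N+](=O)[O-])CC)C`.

Hydrogens are implicit in SMILES; fill each atom to its normal valence:
  4 × C: 2 H each → 8
  4 × C (aromatic): no H
  3 × C: 3 H each → 9
  2 × C (aromatic): 1 H each → 2
  1 × N (charge +1): no H
  1 × O: no H
  1 × O (charge -1): no H
  Total hydrogens = 19.

19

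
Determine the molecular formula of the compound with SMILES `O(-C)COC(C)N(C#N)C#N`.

C6H9N3O2

Heavy atoms from the SMILES: 6 C, 3 N, 2 O.
Implicit hydrogens by atom environment:
  3 × N: no H
  2 × C: 3 H each → 6
  2 × C: no H
  2 × O: no H
  1 × C: 2 H
  1 × C: 1 H
  Total hydrogens = 9.
Molecular formula: C6H9N3O2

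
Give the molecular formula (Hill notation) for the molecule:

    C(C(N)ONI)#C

C3H5IN2O

Heavy atoms from the SMILES: 3 C, 1 I, 2 N, 1 O.
Implicit hydrogens by atom environment:
  2 × C: 1 H each → 2
  1 × C: no H
  1 × I: no H
  1 × N: 2 H
  1 × N: 1 H
  1 × O: no H
  Total hydrogens = 5.
Molecular formula: C3H5IN2O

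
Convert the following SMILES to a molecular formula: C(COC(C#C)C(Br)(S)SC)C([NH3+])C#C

Heavy atoms from the SMILES: 1 Br, 10 C, 1 N, 1 O, 2 S.
Implicit hydrogens by atom environment:
  4 × C: 1 H each → 4
  3 × C: no H
  2 × C: 2 H each → 4
  1 × Br: no H
  1 × C: 3 H
  1 × N (charge +1): 3 H
  1 × O: no H
  1 × S: 1 H
  1 × S: no H
  Total hydrogens = 15.
Net charge +1.
Molecular formula: C10H15BrNOS2+

C10H15BrNOS2+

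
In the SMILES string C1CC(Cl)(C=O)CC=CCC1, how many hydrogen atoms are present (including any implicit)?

13

Hydrogens are implicit in SMILES; fill each atom to its normal valence:
  5 × C: 2 H each → 10
  3 × C: 1 H each → 3
  1 × C: no H
  1 × Cl: no H
  1 × O: no H
  Total hydrogens = 13.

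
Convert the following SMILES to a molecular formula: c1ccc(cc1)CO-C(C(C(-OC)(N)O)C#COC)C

Heavy atoms from the SMILES: 15 C, 1 N, 4 O.
Implicit hydrogens by atom environment:
  5 × C (aromatic): 1 H each → 5
  3 × C: 3 H each → 9
  3 × C: no H
  3 × O: no H
  2 × C: 1 H each → 2
  1 × C: 2 H
  1 × C (aromatic): no H
  1 × N: 2 H
  1 × O: 1 H
  Total hydrogens = 21.
Molecular formula: C15H21NO4

C15H21NO4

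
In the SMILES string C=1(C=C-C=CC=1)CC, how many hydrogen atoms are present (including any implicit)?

10

Hydrogens are implicit in SMILES; fill each atom to its normal valence:
  5 × C (aromatic): 1 H each → 5
  1 × C: 3 H
  1 × C: 2 H
  1 × C (aromatic): no H
  Total hydrogens = 10.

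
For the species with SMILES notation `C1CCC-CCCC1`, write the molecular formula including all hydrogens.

C8H16

Heavy atoms from the SMILES: 8 C.
Implicit hydrogens by atom environment:
  8 × C: 2 H each → 16
  Total hydrogens = 16.
Molecular formula: C8H16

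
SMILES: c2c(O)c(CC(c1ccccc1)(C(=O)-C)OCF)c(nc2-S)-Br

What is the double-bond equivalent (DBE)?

9

Molecular formula from the SMILES: C16H15BrFNO3S.
DoU = (2C + 2 + N − H − X)/2 = (2·16 + 2 + 1 − 15 − 2)/2 = 18/2 = 9.
(Structurally: 2 ring(s) + 7 π bond(s) = 9.)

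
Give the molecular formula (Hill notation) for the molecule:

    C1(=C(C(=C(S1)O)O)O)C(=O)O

Heavy atoms from the SMILES: 5 C, 5 O, 1 S.
Implicit hydrogens by atom environment:
  4 × C (aromatic): no H
  4 × O: 1 H each → 4
  1 × C: no H
  1 × O: no H
  1 × S (aromatic): no H
  Total hydrogens = 4.
Molecular formula: C5H4O5S

C5H4O5S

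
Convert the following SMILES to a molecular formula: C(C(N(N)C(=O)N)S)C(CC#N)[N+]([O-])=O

C6H11N5O3S

Heavy atoms from the SMILES: 6 C, 5 N, 3 O, 1 S.
Implicit hydrogens by atom environment:
  2 × C: 2 H each → 4
  2 × C: 1 H each → 2
  2 × C: no H
  2 × N: 2 H each → 4
  2 × N: no H
  2 × O: no H
  1 × N (charge +1): no H
  1 × O (charge -1): no H
  1 × S: 1 H
  Total hydrogens = 11.
Molecular formula: C6H11N5O3S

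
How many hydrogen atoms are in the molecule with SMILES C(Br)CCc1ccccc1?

Hydrogens are implicit in SMILES; fill each atom to its normal valence:
  5 × C (aromatic): 1 H each → 5
  3 × C: 2 H each → 6
  1 × Br: no H
  1 × C (aromatic): no H
  Total hydrogens = 11.

11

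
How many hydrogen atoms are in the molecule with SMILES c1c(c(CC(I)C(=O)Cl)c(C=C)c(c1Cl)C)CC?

15

Hydrogens are implicit in SMILES; fill each atom to its normal valence:
  5 × C (aromatic): no H
  3 × C: 2 H each → 6
  2 × C: 3 H each → 6
  2 × C: 1 H each → 2
  2 × Cl: no H
  1 × C (aromatic): 1 H
  1 × C: no H
  1 × I: no H
  1 × O: no H
  Total hydrogens = 15.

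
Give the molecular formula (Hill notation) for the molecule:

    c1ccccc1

C6H6

Heavy atoms from the SMILES: 6 C.
Implicit hydrogens by atom environment:
  6 × C (aromatic): 1 H each → 6
  Total hydrogens = 6.
Molecular formula: C6H6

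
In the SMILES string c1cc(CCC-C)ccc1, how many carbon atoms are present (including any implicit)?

The symbol for carbon appears 10 times in the SMILES. Lowercase c denotes aromatic carbon and counts toward C.

10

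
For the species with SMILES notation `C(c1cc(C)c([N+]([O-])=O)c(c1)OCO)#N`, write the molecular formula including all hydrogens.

C9H8N2O4

Heavy atoms from the SMILES: 9 C, 2 N, 4 O.
Implicit hydrogens by atom environment:
  4 × C (aromatic): no H
  2 × C (aromatic): 1 H each → 2
  2 × O: no H
  1 × C: 3 H
  1 × C: 2 H
  1 × C: no H
  1 × N (charge +1): no H
  1 × N: no H
  1 × O: 1 H
  1 × O (charge -1): no H
  Total hydrogens = 8.
Molecular formula: C9H8N2O4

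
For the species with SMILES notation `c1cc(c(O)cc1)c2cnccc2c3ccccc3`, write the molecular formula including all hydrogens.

C17H13NO

Heavy atoms from the SMILES: 17 C, 1 N, 1 O.
Implicit hydrogens by atom environment:
  12 × C (aromatic): 1 H each → 12
  5 × C (aromatic): no H
  1 × N (aromatic): no H
  1 × O: 1 H
  Total hydrogens = 13.
Molecular formula: C17H13NO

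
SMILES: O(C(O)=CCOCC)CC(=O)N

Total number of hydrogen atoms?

Hydrogens are implicit in SMILES; fill each atom to its normal valence:
  3 × C: 2 H each → 6
  3 × O: no H
  2 × C: no H
  1 × C: 3 H
  1 × C: 1 H
  1 × N: 2 H
  1 × O: 1 H
  Total hydrogens = 13.

13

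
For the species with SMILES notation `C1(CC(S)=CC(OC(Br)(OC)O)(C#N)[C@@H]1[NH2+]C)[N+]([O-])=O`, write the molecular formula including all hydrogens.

C10H15BrN3O5S+

Heavy atoms from the SMILES: 1 Br, 10 C, 3 N, 5 O, 1 S.
Implicit hydrogens by atom environment:
  4 × C: no H
  3 × C: 1 H each → 3
  3 × O: no H
  2 × C: 3 H each → 6
  1 × Br: no H
  1 × C: 2 H
  1 × N (charge +1): 2 H
  1 × N (charge +1): no H
  1 × N: no H
  1 × O: 1 H
  1 × O (charge -1): no H
  1 × S: 1 H
  Total hydrogens = 15.
Net charge +1.
Molecular formula: C10H15BrN3O5S+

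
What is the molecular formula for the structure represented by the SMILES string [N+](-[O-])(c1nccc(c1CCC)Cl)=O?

Heavy atoms from the SMILES: 8 C, 1 Cl, 2 N, 2 O.
Implicit hydrogens by atom environment:
  3 × C (aromatic): no H
  2 × C: 2 H each → 4
  2 × C (aromatic): 1 H each → 2
  1 × C: 3 H
  1 × Cl: no H
  1 × N (aromatic): no H
  1 × N (charge +1): no H
  1 × O: no H
  1 × O (charge -1): no H
  Total hydrogens = 9.
Molecular formula: C8H9ClN2O2

C8H9ClN2O2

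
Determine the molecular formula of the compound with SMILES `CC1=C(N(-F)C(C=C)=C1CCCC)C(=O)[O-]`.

C12H15FNO2-

Heavy atoms from the SMILES: 12 C, 1 F, 1 N, 2 O.
Implicit hydrogens by atom environment:
  4 × C: 2 H each → 8
  4 × C (aromatic): no H
  2 × C: 3 H each → 6
  1 × C: 1 H
  1 × C: no H
  1 × F: no H
  1 × N (aromatic): no H
  1 × O: no H
  1 × O (charge -1): no H
  Total hydrogens = 15.
Net charge -1.
Molecular formula: C12H15FNO2-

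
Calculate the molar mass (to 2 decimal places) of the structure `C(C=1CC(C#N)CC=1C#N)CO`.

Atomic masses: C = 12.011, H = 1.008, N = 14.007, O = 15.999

162.19

Molecular formula: C9H10N2O.
M = 9×12.011 + 10×1.008 + 2×14.007 + 1×15.999 = 162.19 g/mol.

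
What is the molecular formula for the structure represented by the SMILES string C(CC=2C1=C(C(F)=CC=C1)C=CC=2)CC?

C14H15F

Heavy atoms from the SMILES: 14 C, 1 F.
Implicit hydrogens by atom environment:
  6 × C (aromatic): 1 H each → 6
  4 × C (aromatic): no H
  3 × C: 2 H each → 6
  1 × C: 3 H
  1 × F: no H
  Total hydrogens = 15.
Molecular formula: C14H15F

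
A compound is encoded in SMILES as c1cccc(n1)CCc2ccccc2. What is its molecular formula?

C13H13N

Heavy atoms from the SMILES: 13 C, 1 N.
Implicit hydrogens by atom environment:
  9 × C (aromatic): 1 H each → 9
  2 × C: 2 H each → 4
  2 × C (aromatic): no H
  1 × N (aromatic): no H
  Total hydrogens = 13.
Molecular formula: C13H13N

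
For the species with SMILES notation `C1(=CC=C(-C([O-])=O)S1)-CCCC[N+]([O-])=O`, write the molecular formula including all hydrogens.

C9H10NO4S-

Heavy atoms from the SMILES: 9 C, 1 N, 4 O, 1 S.
Implicit hydrogens by atom environment:
  4 × C: 2 H each → 8
  2 × C (aromatic): 1 H each → 2
  2 × C (aromatic): no H
  2 × O: no H
  2 × O (charge -1): no H
  1 × C: no H
  1 × N (charge +1): no H
  1 × S (aromatic): no H
  Total hydrogens = 10.
Net charge -1.
Molecular formula: C9H10NO4S-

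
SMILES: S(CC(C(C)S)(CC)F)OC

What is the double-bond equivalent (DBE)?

Molecular formula from the SMILES: C7H15FOS2.
DoU = (2C + 2 + N − H − X)/2 = (2·7 + 2 + 0 − 15 − 1)/2 = 0/2 = 0.
(Structurally: 0 ring(s) + 0 π bond(s) = 0.)

0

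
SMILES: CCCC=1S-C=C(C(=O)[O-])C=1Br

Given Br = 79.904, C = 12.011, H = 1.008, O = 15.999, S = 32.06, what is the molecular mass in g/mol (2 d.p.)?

248.11

Molecular formula: C8H8BrO2S-.
M = 1×79.904 + 8×12.011 + 8×1.008 + 2×15.999 + 1×32.06 = 248.11 g/mol.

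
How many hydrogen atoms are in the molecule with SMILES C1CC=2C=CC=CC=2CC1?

Hydrogens are implicit in SMILES; fill each atom to its normal valence:
  4 × C: 2 H each → 8
  4 × C (aromatic): 1 H each → 4
  2 × C (aromatic): no H
  Total hydrogens = 12.

12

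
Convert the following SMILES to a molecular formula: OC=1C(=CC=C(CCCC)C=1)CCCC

C14H22O

Heavy atoms from the SMILES: 14 C, 1 O.
Implicit hydrogens by atom environment:
  6 × C: 2 H each → 12
  3 × C (aromatic): 1 H each → 3
  3 × C (aromatic): no H
  2 × C: 3 H each → 6
  1 × O: 1 H
  Total hydrogens = 22.
Molecular formula: C14H22O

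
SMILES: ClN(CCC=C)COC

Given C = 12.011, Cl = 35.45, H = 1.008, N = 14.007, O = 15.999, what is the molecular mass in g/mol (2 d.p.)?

Molecular formula: C6H12ClNO.
M = 6×12.011 + 1×35.45 + 12×1.008 + 1×14.007 + 1×15.999 = 149.62 g/mol.

149.62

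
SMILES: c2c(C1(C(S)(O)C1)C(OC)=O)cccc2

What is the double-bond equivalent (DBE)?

6

Molecular formula from the SMILES: C11H12O3S.
DoU = (2C + 2 + N − H − X)/2 = (2·11 + 2 + 0 − 12 − 0)/2 = 12/2 = 6.
(Structurally: 2 ring(s) + 4 π bond(s) = 6.)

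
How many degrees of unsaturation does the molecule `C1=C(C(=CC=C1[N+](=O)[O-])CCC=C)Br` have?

Molecular formula from the SMILES: C10H10BrNO2.
DoU = (2C + 2 + N − H − X)/2 = (2·10 + 2 + 1 − 10 − 1)/2 = 12/2 = 6.
(Structurally: 1 ring(s) + 5 π bond(s) = 6.)

6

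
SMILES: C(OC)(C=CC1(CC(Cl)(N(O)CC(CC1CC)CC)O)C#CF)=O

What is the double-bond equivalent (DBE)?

5

Molecular formula from the SMILES: C17H25ClFNO4.
DoU = (2C + 2 + N − H − X)/2 = (2·17 + 2 + 1 − 25 − 2)/2 = 10/2 = 5.
(Structurally: 1 ring(s) + 4 π bond(s) = 5.)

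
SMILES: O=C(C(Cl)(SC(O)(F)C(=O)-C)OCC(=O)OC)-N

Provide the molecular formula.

C8H11ClFNO6S

Heavy atoms from the SMILES: 8 C, 1 Cl, 1 F, 1 N, 6 O, 1 S.
Implicit hydrogens by atom environment:
  5 × C: no H
  5 × O: no H
  2 × C: 3 H each → 6
  1 × C: 2 H
  1 × Cl: no H
  1 × F: no H
  1 × N: 2 H
  1 × O: 1 H
  1 × S: no H
  Total hydrogens = 11.
Molecular formula: C8H11ClFNO6S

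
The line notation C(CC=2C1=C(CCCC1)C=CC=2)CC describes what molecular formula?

C14H20

Heavy atoms from the SMILES: 14 C.
Implicit hydrogens by atom environment:
  7 × C: 2 H each → 14
  3 × C (aromatic): 1 H each → 3
  3 × C (aromatic): no H
  1 × C: 3 H
  Total hydrogens = 20.
Molecular formula: C14H20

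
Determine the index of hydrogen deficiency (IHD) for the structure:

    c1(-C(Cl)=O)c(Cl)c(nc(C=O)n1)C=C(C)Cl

Molecular formula from the SMILES: C9H5Cl3N2O2.
DoU = (2C + 2 + N − H − X)/2 = (2·9 + 2 + 2 − 5 − 3)/2 = 14/2 = 7.
(Structurally: 1 ring(s) + 6 π bond(s) = 7.)

7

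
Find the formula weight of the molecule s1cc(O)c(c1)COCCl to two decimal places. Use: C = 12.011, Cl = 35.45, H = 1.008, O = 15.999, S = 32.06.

178.63

Molecular formula: C6H7ClO2S.
M = 6×12.011 + 1×35.45 + 7×1.008 + 2×15.999 + 1×32.06 = 178.63 g/mol.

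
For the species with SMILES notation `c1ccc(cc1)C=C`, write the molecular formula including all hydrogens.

Heavy atoms from the SMILES: 8 C.
Implicit hydrogens by atom environment:
  5 × C (aromatic): 1 H each → 5
  1 × C: 2 H
  1 × C: 1 H
  1 × C (aromatic): no H
  Total hydrogens = 8.
Molecular formula: C8H8

C8H8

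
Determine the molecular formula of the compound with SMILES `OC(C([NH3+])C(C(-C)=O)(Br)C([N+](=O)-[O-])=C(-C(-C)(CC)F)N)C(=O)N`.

C12H21BrFN4O5+

Heavy atoms from the SMILES: 1 Br, 12 C, 1 F, 4 N, 5 O.
Implicit hydrogens by atom environment:
  6 × C: no H
  3 × C: 3 H each → 9
  3 × O: no H
  2 × C: 1 H each → 2
  2 × N: 2 H each → 4
  1 × Br: no H
  1 × C: 2 H
  1 × F: no H
  1 × N (charge +1): 3 H
  1 × N (charge +1): no H
  1 × O: 1 H
  1 × O (charge -1): no H
  Total hydrogens = 21.
Net charge +1.
Molecular formula: C12H21BrFN4O5+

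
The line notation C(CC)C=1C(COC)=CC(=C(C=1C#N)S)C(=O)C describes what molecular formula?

C14H17NO2S

Heavy atoms from the SMILES: 14 C, 1 N, 2 O, 1 S.
Implicit hydrogens by atom environment:
  5 × C (aromatic): no H
  3 × C: 3 H each → 9
  3 × C: 2 H each → 6
  2 × C: no H
  2 × O: no H
  1 × C (aromatic): 1 H
  1 × N: no H
  1 × S: 1 H
  Total hydrogens = 17.
Molecular formula: C14H17NO2S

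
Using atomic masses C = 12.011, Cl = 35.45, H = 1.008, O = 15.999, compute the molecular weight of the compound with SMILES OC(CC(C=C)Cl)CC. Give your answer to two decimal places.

148.63

Molecular formula: C7H13ClO.
M = 7×12.011 + 1×35.45 + 13×1.008 + 1×15.999 = 148.63 g/mol.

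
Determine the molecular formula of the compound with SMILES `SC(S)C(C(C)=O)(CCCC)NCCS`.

Heavy atoms from the SMILES: 10 C, 1 N, 1 O, 3 S.
Implicit hydrogens by atom environment:
  5 × C: 2 H each → 10
  3 × S: 1 H each → 3
  2 × C: 3 H each → 6
  2 × C: no H
  1 × C: 1 H
  1 × N: 1 H
  1 × O: no H
  Total hydrogens = 21.
Molecular formula: C10H21NOS3

C10H21NOS3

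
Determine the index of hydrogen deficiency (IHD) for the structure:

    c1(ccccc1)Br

4

Molecular formula from the SMILES: C6H5Br.
DoU = (2C + 2 + N − H − X)/2 = (2·6 + 2 + 0 − 5 − 1)/2 = 8/2 = 4.
(Structurally: 1 ring(s) + 3 π bond(s) = 4.)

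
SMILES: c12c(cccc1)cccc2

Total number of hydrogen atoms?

8

Hydrogens are implicit in SMILES; fill each atom to its normal valence:
  8 × C (aromatic): 1 H each → 8
  2 × C (aromatic): no H
  Total hydrogens = 8.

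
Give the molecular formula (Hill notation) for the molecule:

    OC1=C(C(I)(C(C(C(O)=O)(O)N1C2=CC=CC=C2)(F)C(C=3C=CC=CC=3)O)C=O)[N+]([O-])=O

C20H16FIN2O8

Heavy atoms from the SMILES: 20 C, 1 F, 1 I, 2 N, 8 O.
Implicit hydrogens by atom environment:
  10 × C (aromatic): 1 H each → 10
  6 × C: no H
  4 × O: 1 H each → 4
  3 × O: no H
  2 × C: 1 H each → 2
  2 × C (aromatic): no H
  1 × F: no H
  1 × I: no H
  1 × N: no H
  1 × N (charge +1): no H
  1 × O (charge -1): no H
  Total hydrogens = 16.
Molecular formula: C20H16FIN2O8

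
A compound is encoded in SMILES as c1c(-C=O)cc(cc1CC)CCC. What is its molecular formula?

C12H16O

Heavy atoms from the SMILES: 12 C, 1 O.
Implicit hydrogens by atom environment:
  3 × C: 2 H each → 6
  3 × C (aromatic): 1 H each → 3
  3 × C (aromatic): no H
  2 × C: 3 H each → 6
  1 × C: 1 H
  1 × O: no H
  Total hydrogens = 16.
Molecular formula: C12H16O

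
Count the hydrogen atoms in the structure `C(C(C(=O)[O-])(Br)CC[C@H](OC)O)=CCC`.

16

Hydrogens are implicit in SMILES; fill each atom to its normal valence:
  3 × C: 2 H each → 6
  3 × C: 1 H each → 3
  2 × C: 3 H each → 6
  2 × C: no H
  2 × O: no H
  1 × Br: no H
  1 × O: 1 H
  1 × O (charge -1): no H
  Total hydrogens = 16.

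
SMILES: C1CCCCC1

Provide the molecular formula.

C6H12

Heavy atoms from the SMILES: 6 C.
Implicit hydrogens by atom environment:
  6 × C: 2 H each → 12
  Total hydrogens = 12.
Molecular formula: C6H12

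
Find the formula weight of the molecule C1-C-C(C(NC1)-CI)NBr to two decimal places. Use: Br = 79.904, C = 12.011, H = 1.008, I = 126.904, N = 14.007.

318.98

Molecular formula: C6H12BrIN2.
M = 1×79.904 + 6×12.011 + 12×1.008 + 1×126.904 + 2×14.007 = 318.98 g/mol.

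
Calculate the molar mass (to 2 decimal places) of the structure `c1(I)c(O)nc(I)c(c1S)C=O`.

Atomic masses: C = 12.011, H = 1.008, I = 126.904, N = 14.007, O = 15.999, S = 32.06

406.96

Molecular formula: C6H3I2NO2S.
M = 6×12.011 + 3×1.008 + 2×126.904 + 1×14.007 + 2×15.999 + 1×32.06 = 406.96 g/mol.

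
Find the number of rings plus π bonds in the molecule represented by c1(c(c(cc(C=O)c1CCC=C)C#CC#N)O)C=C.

Molecular formula from the SMILES: C16H13NO2.
DoU = (2C + 2 + N − H − X)/2 = (2·16 + 2 + 1 − 13 − 0)/2 = 22/2 = 11.
(Structurally: 1 ring(s) + 10 π bond(s) = 11.)

11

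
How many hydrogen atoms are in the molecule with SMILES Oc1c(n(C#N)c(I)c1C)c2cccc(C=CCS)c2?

Hydrogens are implicit in SMILES; fill each atom to its normal valence:
  6 × C (aromatic): no H
  4 × C (aromatic): 1 H each → 4
  2 × C: 1 H each → 2
  1 × C: 3 H
  1 × C: 2 H
  1 × C: no H
  1 × I: no H
  1 × N (aromatic): no H
  1 × N: no H
  1 × O: 1 H
  1 × S: 1 H
  Total hydrogens = 13.

13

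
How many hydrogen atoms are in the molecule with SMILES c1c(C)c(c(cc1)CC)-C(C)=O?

Hydrogens are implicit in SMILES; fill each atom to its normal valence:
  3 × C: 3 H each → 9
  3 × C (aromatic): 1 H each → 3
  3 × C (aromatic): no H
  1 × C: 2 H
  1 × C: no H
  1 × O: no H
  Total hydrogens = 14.

14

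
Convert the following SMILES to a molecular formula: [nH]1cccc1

Heavy atoms from the SMILES: 4 C, 1 N.
Implicit hydrogens by atom environment:
  4 × C (aromatic): 1 H each → 4
  1 × N (aromatic): 1 H
  Total hydrogens = 5.
Molecular formula: C4H5N

C4H5N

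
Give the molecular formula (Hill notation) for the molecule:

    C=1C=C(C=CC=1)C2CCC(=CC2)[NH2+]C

Heavy atoms from the SMILES: 13 C, 1 N.
Implicit hydrogens by atom environment:
  5 × C (aromatic): 1 H each → 5
  3 × C: 2 H each → 6
  2 × C: 1 H each → 2
  1 × C: 3 H
  1 × C: no H
  1 × C (aromatic): no H
  1 × N (charge +1): 2 H
  Total hydrogens = 18.
Net charge +1.
Molecular formula: C13H18N+

C13H18N+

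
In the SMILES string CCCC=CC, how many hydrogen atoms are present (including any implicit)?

12

Hydrogens are implicit in SMILES; fill each atom to its normal valence:
  2 × C: 3 H each → 6
  2 × C: 2 H each → 4
  2 × C: 1 H each → 2
  Total hydrogens = 12.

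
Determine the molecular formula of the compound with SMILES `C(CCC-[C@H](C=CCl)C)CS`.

C9H17ClS

Heavy atoms from the SMILES: 9 C, 1 Cl, 1 S.
Implicit hydrogens by atom environment:
  5 × C: 2 H each → 10
  3 × C: 1 H each → 3
  1 × C: 3 H
  1 × Cl: no H
  1 × S: 1 H
  Total hydrogens = 17.
Molecular formula: C9H17ClS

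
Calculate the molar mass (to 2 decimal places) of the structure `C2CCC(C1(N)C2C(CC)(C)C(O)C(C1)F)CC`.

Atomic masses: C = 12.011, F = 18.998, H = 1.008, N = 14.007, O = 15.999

Molecular formula: C15H28FNO.
M = 15×12.011 + 1×18.998 + 28×1.008 + 1×14.007 + 1×15.999 = 257.39 g/mol.

257.39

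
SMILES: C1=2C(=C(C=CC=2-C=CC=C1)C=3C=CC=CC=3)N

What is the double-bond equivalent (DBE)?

11

Molecular formula from the SMILES: C16H13N.
DoU = (2C + 2 + N − H − X)/2 = (2·16 + 2 + 1 − 13 − 0)/2 = 22/2 = 11.
(Structurally: 3 ring(s) + 8 π bond(s) = 11.)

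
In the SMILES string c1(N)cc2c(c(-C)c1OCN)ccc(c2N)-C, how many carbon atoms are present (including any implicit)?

The symbol for carbon appears 13 times in the SMILES. Lowercase c denotes aromatic carbon and counts toward C.

13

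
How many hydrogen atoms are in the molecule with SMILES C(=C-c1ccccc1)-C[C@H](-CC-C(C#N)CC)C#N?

20

Hydrogens are implicit in SMILES; fill each atom to its normal valence:
  5 × C (aromatic): 1 H each → 5
  4 × C: 2 H each → 8
  4 × C: 1 H each → 4
  2 × C: no H
  2 × N: no H
  1 × C: 3 H
  1 × C (aromatic): no H
  Total hydrogens = 20.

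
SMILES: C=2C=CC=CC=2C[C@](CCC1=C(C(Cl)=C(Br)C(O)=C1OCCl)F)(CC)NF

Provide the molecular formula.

Heavy atoms from the SMILES: 1 Br, 19 C, 2 Cl, 2 F, 1 N, 2 O.
Implicit hydrogens by atom environment:
  7 × C (aromatic): no H
  5 × C: 2 H each → 10
  5 × C (aromatic): 1 H each → 5
  2 × Cl: no H
  2 × F: no H
  1 × Br: no H
  1 × C: 3 H
  1 × C: no H
  1 × N: 1 H
  1 × O: 1 H
  1 × O: no H
  Total hydrogens = 20.
Molecular formula: C19H20BrCl2F2NO2

C19H20BrCl2F2NO2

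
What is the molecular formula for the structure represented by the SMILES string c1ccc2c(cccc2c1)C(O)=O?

C11H8O2

Heavy atoms from the SMILES: 11 C, 2 O.
Implicit hydrogens by atom environment:
  7 × C (aromatic): 1 H each → 7
  3 × C (aromatic): no H
  1 × C: no H
  1 × O: 1 H
  1 × O: no H
  Total hydrogens = 8.
Molecular formula: C11H8O2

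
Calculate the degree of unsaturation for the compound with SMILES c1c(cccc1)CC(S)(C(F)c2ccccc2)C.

8

Molecular formula from the SMILES: C16H17FS.
DoU = (2C + 2 + N − H − X)/2 = (2·16 + 2 + 0 − 17 − 1)/2 = 16/2 = 8.
(Structurally: 2 ring(s) + 6 π bond(s) = 8.)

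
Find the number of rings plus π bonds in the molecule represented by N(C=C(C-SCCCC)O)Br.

1

Molecular formula from the SMILES: C7H14BrNOS.
DoU = (2C + 2 + N − H − X)/2 = (2·7 + 2 + 1 − 14 − 1)/2 = 2/2 = 1.
(Structurally: 0 ring(s) + 1 π bond(s) = 1.)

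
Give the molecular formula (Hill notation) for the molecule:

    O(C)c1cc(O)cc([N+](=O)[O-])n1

Heavy atoms from the SMILES: 6 C, 2 N, 4 O.
Implicit hydrogens by atom environment:
  3 × C (aromatic): no H
  2 × C (aromatic): 1 H each → 2
  2 × O: no H
  1 × C: 3 H
  1 × N (aromatic): no H
  1 × N (charge +1): no H
  1 × O: 1 H
  1 × O (charge -1): no H
  Total hydrogens = 6.
Molecular formula: C6H6N2O4

C6H6N2O4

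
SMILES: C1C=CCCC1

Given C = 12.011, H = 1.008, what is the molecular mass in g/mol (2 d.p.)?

Molecular formula: C6H10.
M = 6×12.011 + 10×1.008 = 82.15 g/mol.

82.15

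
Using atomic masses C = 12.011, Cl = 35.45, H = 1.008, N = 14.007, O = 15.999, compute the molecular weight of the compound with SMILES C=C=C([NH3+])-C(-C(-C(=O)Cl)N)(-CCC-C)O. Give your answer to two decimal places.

233.72

Molecular formula: C10H18ClN2O2+.
M = 10×12.011 + 1×35.45 + 18×1.008 + 2×14.007 + 2×15.999 = 233.72 g/mol.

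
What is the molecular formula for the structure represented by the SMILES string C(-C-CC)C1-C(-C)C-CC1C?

Heavy atoms from the SMILES: 11 C.
Implicit hydrogens by atom environment:
  5 × C: 2 H each → 10
  3 × C: 3 H each → 9
  3 × C: 1 H each → 3
  Total hydrogens = 22.
Molecular formula: C11H22

C11H22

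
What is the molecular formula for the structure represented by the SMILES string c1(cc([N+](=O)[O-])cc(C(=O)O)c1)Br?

C7H4BrNO4

Heavy atoms from the SMILES: 1 Br, 7 C, 1 N, 4 O.
Implicit hydrogens by atom environment:
  3 × C (aromatic): 1 H each → 3
  3 × C (aromatic): no H
  2 × O: no H
  1 × Br: no H
  1 × C: no H
  1 × N (charge +1): no H
  1 × O: 1 H
  1 × O (charge -1): no H
  Total hydrogens = 4.
Molecular formula: C7H4BrNO4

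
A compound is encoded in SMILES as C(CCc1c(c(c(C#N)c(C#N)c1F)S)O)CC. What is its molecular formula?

Heavy atoms from the SMILES: 13 C, 1 F, 2 N, 1 O, 1 S.
Implicit hydrogens by atom environment:
  6 × C (aromatic): no H
  4 × C: 2 H each → 8
  2 × C: no H
  2 × N: no H
  1 × C: 3 H
  1 × F: no H
  1 × O: 1 H
  1 × S: 1 H
  Total hydrogens = 13.
Molecular formula: C13H13FN2OS

C13H13FN2OS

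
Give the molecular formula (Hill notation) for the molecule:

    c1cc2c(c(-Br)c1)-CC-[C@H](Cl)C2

C10H10BrCl

Heavy atoms from the SMILES: 1 Br, 10 C, 1 Cl.
Implicit hydrogens by atom environment:
  3 × C: 2 H each → 6
  3 × C (aromatic): 1 H each → 3
  3 × C (aromatic): no H
  1 × Br: no H
  1 × C: 1 H
  1 × Cl: no H
  Total hydrogens = 10.
Molecular formula: C10H10BrCl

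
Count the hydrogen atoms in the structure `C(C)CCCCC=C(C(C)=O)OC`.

20

Hydrogens are implicit in SMILES; fill each atom to its normal valence:
  5 × C: 2 H each → 10
  3 × C: 3 H each → 9
  2 × C: no H
  2 × O: no H
  1 × C: 1 H
  Total hydrogens = 20.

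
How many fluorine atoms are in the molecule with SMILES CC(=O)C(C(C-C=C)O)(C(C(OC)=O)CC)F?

The symbol for fluorine appears 1 time in the SMILES.

1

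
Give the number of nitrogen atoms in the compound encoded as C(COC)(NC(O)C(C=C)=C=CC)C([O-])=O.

The symbol for nitrogen appears 1 time in the SMILES.

1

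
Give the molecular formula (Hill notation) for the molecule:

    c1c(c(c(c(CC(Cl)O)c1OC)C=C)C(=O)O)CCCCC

Heavy atoms from the SMILES: 17 C, 1 Cl, 4 O.
Implicit hydrogens by atom environment:
  6 × C: 2 H each → 12
  5 × C (aromatic): no H
  2 × C: 3 H each → 6
  2 × C: 1 H each → 2
  2 × O: 1 H each → 2
  2 × O: no H
  1 × C (aromatic): 1 H
  1 × C: no H
  1 × Cl: no H
  Total hydrogens = 23.
Molecular formula: C17H23ClO4

C17H23ClO4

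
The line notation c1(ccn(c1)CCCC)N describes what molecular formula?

Heavy atoms from the SMILES: 8 C, 2 N.
Implicit hydrogens by atom environment:
  3 × C: 2 H each → 6
  3 × C (aromatic): 1 H each → 3
  1 × C: 3 H
  1 × C (aromatic): no H
  1 × N: 2 H
  1 × N (aromatic): no H
  Total hydrogens = 14.
Molecular formula: C8H14N2

C8H14N2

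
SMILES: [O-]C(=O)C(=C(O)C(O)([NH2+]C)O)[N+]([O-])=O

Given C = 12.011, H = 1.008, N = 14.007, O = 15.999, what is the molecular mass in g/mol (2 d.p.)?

Molecular formula: C5H8N2O7.
M = 5×12.011 + 8×1.008 + 2×14.007 + 7×15.999 = 208.13 g/mol.

208.13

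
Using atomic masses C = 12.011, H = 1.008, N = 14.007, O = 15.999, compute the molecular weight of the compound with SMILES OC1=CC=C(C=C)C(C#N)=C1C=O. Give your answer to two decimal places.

Molecular formula: C10H7NO2.
M = 10×12.011 + 7×1.008 + 1×14.007 + 2×15.999 = 173.17 g/mol.

173.17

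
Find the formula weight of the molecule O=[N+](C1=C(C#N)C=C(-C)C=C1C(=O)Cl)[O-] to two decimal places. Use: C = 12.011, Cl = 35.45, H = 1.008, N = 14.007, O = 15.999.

Molecular formula: C9H5ClN2O3.
M = 9×12.011 + 1×35.45 + 5×1.008 + 2×14.007 + 3×15.999 = 224.60 g/mol.

224.60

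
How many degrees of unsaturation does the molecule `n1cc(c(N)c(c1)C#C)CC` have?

6

Molecular formula from the SMILES: C9H10N2.
DoU = (2C + 2 + N − H − X)/2 = (2·9 + 2 + 2 − 10 − 0)/2 = 12/2 = 6.
(Structurally: 1 ring(s) + 5 π bond(s) = 6.)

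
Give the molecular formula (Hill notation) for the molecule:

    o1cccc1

C4H4O

Heavy atoms from the SMILES: 4 C, 1 O.
Implicit hydrogens by atom environment:
  4 × C (aromatic): 1 H each → 4
  1 × O (aromatic): no H
  Total hydrogens = 4.
Molecular formula: C4H4O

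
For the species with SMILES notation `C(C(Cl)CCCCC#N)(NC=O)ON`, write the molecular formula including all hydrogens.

C8H14ClN3O2

Heavy atoms from the SMILES: 8 C, 1 Cl, 3 N, 2 O.
Implicit hydrogens by atom environment:
  4 × C: 2 H each → 8
  3 × C: 1 H each → 3
  2 × O: no H
  1 × C: no H
  1 × Cl: no H
  1 × N: 2 H
  1 × N: 1 H
  1 × N: no H
  Total hydrogens = 14.
Molecular formula: C8H14ClN3O2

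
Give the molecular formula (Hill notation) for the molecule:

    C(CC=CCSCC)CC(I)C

Heavy atoms from the SMILES: 10 C, 1 I, 1 S.
Implicit hydrogens by atom environment:
  5 × C: 2 H each → 10
  3 × C: 1 H each → 3
  2 × C: 3 H each → 6
  1 × I: no H
  1 × S: no H
  Total hydrogens = 19.
Molecular formula: C10H19IS

C10H19IS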